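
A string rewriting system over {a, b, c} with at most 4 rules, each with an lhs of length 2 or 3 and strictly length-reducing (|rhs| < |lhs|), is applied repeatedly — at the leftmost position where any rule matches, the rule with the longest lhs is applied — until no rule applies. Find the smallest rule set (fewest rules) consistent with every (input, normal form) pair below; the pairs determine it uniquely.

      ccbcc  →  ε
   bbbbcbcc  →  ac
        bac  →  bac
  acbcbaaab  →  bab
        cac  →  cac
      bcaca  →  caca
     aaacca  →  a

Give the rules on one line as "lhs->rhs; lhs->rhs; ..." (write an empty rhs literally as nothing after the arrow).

  | ccbcc => abcc => acc => aa => ε
  | bbbbcbcc => bbbcbcc => bbcbcc => bcbcc => cbcc => ccc => ac
  | bac
  | acbcbaaab => accbaaab => aabaaab => baaab => bab

aa->; bc->c; cc->a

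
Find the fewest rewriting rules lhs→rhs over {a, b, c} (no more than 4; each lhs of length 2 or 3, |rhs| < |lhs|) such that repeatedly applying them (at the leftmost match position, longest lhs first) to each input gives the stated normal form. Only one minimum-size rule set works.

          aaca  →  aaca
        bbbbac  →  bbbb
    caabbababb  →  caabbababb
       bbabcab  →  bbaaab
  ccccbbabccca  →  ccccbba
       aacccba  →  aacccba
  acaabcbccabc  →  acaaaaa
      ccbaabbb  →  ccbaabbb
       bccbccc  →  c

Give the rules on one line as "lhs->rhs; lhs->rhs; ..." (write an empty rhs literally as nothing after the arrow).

bac->b; bc->a; bcc->

  | aaca
  | bbbbac => bbbb
  | caabbababb
  | bbabcab => bbaaab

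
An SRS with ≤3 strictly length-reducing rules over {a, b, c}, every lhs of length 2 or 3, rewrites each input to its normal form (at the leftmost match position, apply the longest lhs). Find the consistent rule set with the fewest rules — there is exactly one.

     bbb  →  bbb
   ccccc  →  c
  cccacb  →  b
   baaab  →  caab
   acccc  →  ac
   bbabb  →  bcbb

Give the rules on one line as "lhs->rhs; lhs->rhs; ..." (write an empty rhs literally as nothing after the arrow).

  | bbb
  | ccccc => cccc => ccc => cc => c
  | cccacb => ccacb => cacb => b
  | baaab => caab

ba->c; cac->; cc->c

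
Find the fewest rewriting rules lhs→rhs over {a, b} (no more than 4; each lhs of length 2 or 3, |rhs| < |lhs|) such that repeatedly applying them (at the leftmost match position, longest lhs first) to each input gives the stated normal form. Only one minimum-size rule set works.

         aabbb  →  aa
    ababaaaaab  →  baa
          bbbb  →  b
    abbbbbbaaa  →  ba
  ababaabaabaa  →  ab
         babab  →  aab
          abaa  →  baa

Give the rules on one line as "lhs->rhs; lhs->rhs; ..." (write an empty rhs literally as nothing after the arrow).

  | aabbb => aa
  | ababaaaaab => babaaaaab => bbaaaaab => aaaaaab => abaaab => baaab => babb => baa
  | bbbb => b
  | abbbbbbaaa => abbbaaa => aaaa => aba => ba

aaa->ab; aba->ba; bb->a; bbb->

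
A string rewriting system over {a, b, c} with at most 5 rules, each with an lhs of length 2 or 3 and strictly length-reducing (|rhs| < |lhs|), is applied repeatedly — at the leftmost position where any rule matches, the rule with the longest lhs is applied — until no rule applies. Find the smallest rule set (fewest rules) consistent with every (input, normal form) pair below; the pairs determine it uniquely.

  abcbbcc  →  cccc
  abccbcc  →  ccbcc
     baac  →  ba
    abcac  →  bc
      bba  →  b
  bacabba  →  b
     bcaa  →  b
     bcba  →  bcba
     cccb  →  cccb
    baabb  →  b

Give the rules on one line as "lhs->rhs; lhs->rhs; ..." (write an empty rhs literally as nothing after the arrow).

ab->; ac->; bb->c; ca->b

  | abcbbcc => cbbcc => cccc
  | abccbcc => ccbcc
  | baac => ba
  | abcac => cac => bc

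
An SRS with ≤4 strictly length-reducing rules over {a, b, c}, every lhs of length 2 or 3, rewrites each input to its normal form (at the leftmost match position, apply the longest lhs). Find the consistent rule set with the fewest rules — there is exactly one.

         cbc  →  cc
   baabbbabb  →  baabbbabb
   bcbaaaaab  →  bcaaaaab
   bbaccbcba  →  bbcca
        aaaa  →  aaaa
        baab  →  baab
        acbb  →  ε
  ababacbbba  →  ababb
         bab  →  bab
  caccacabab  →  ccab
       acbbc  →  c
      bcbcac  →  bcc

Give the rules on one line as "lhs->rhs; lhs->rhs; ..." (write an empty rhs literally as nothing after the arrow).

ac->; aca->b; acb->ac; cb->c

  | cbc => cc
  | baabbbabb
  | bcbaaaaab => bcaaaaab
  | bbaccbcba => bbcbcba => bbccba => bbcca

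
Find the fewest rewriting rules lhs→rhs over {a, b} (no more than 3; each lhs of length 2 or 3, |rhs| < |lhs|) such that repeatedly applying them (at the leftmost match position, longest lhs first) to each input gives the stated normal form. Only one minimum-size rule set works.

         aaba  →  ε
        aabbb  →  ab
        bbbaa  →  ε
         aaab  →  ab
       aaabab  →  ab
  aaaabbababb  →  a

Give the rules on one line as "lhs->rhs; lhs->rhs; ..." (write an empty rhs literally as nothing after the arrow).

aa->; ba->; bb->a

  | aaba => ba => ε
  | aabbb => bbb => ab
  | bbbaa => abaa => aa => ε
  | aaab => ab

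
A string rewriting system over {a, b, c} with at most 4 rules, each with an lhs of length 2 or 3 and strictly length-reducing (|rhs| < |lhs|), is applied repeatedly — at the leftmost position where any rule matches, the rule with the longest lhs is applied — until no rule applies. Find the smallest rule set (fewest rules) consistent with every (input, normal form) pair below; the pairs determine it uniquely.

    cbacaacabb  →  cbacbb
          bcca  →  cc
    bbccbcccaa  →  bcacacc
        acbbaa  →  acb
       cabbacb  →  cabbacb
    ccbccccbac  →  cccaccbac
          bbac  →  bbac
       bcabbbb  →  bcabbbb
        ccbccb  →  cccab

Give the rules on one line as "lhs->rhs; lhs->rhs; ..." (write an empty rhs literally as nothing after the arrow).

aa->c; aac->ba; baa->; bcc->ca

  | cbacaacabb => cbacbaabb => cbacbb
  | bcca => caa => cc
  | bbccbcccaa => bcabcccaa => bcacacaa => bcacacc
  | acbbaa => acb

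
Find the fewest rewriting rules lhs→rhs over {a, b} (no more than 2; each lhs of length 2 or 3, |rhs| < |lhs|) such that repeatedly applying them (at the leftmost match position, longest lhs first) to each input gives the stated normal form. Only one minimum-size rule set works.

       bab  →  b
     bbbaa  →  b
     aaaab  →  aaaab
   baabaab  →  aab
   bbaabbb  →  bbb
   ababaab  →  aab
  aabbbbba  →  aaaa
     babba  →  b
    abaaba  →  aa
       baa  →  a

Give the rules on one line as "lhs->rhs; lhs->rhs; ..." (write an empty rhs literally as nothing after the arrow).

abb->aa; ba->

  | bab => b
  | bbbaa => bba => b
  | aaaab
  | baabaab => abaab => aab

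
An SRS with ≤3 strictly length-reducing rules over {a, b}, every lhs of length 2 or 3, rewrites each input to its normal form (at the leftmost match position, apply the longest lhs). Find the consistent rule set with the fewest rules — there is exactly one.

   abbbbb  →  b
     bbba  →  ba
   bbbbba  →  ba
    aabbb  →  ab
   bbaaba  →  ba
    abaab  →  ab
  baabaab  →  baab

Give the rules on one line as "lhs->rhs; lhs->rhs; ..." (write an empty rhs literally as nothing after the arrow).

  | abbbbb => bbb => bb => b
  | bbba => bba => ba
  | bbbbba => bbbba => bbba => bba => ba
  | aabbb => ab

aba->; abb->; bb->b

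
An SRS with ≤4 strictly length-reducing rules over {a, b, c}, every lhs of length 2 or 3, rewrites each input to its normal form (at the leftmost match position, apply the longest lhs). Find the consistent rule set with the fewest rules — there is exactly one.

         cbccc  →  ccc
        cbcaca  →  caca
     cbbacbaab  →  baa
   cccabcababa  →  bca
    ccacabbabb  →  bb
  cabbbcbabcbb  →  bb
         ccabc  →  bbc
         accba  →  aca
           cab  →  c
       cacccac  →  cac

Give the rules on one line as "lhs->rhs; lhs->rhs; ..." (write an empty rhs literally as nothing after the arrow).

ab->; cb->; cca->b

  | cbccc => ccc
  | cbcaca => caca
  | cbbacbaab => bacbaab => baaab => baa
  | cccabcababa => cbbcababa => bcababa => bcaba => bca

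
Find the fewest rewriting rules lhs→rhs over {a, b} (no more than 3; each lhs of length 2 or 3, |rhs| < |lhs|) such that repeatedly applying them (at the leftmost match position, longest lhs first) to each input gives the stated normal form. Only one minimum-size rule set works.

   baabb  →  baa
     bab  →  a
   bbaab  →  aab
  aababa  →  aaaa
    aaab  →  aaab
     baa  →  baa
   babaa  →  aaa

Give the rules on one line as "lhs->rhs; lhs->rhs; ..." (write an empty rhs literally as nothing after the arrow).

  | baabb => baa
  | bab => a
  | bbaab => aab
  | aababa => aaaa

bab->a; bb->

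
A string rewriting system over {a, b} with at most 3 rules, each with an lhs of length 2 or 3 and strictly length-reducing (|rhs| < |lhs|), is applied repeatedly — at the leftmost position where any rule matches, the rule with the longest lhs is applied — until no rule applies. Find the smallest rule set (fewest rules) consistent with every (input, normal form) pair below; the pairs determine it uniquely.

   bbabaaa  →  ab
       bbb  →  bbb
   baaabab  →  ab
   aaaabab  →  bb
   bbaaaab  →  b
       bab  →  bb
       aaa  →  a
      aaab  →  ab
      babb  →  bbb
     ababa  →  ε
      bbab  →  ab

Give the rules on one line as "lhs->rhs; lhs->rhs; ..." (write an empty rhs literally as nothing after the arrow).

aa->; ba->b; bba->a

  | bbabaaa => abaaa => abaa => aba => ab
  | bbb
  | baaabab => baabab => babab => bbab => ab
  | aaaabab => aabab => bab => bb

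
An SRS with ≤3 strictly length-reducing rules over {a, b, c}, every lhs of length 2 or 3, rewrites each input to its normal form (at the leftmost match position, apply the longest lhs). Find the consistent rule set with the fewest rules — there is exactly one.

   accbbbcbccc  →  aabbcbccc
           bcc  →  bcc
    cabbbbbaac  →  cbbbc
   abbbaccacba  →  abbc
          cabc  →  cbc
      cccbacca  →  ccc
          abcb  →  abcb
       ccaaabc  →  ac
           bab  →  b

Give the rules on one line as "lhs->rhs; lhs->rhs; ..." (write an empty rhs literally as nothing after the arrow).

ba->; ca->c; ccb->a

  | accbbbcbccc => aabbcbccc
  | bcc
  | cabbbbbaac => cbbbbbaac => cbbbbac => cbbbc
  | abbbaccacba => abbccacba => abbcccba => abbcaa => abbca => abbc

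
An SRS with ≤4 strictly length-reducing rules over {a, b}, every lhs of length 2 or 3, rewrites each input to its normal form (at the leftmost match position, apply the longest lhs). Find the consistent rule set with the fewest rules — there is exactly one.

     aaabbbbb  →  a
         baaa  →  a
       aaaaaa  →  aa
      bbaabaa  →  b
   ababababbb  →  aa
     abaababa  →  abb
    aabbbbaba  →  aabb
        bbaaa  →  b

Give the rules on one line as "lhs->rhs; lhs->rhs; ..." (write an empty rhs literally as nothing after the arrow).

aaa->ab; ba->b; baa->; bbb->

  | aaabbbbb => abbbbbb => abbb => a
  | baaa => a
  | aaaaaa => abaaa => aa
  | bbaabaa => bbaa => b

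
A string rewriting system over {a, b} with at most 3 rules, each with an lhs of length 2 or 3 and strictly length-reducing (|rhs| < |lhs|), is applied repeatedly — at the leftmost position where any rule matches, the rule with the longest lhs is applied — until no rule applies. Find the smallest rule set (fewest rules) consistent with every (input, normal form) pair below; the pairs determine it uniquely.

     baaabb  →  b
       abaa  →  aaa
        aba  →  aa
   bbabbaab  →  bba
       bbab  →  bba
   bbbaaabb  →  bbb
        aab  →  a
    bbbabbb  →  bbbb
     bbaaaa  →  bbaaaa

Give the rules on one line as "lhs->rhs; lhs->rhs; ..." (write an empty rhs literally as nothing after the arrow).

aab->ab; ab->a; abb->

  | baaabb => baabb => babb => b
  | abaa => aaa
  | aba => aa
  | bbabbaab => bbaab => bbab => bba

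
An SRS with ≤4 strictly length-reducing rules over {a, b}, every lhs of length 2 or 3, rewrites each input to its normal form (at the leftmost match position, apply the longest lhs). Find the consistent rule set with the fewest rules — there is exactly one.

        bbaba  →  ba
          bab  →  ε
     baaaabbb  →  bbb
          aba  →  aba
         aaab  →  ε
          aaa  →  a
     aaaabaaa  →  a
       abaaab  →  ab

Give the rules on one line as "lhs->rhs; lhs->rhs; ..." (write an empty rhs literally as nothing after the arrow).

  | bbaba => ba
  | bab => ε
  | baaaabbb => baaabbb => baabbb => bbb
  | aba

aa->a; aab->; bab->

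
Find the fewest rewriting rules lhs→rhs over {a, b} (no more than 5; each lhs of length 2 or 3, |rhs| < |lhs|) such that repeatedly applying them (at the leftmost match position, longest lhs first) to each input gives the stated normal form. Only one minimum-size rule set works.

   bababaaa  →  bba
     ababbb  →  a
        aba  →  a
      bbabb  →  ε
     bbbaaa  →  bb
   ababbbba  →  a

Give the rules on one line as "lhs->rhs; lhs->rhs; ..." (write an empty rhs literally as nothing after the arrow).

  | bababaaa => babaaa => baaa => bba
  | ababbb => abbb => bbb => a
  | aba => a
  | bbabb => bbbb => ab => ε

aa->b; ab->; abb->bb; bbb->a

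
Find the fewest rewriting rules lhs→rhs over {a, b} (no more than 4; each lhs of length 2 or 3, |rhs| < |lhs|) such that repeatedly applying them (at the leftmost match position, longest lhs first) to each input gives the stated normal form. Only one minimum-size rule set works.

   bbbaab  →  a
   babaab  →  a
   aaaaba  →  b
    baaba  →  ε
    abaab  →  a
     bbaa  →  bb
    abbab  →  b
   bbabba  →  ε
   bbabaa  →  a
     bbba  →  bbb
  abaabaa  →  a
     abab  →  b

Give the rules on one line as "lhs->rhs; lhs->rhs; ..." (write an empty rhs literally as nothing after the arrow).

  | bbbaab => bbbab => bbab => bab => ab => a
  | babaab => abaab => aaab => ab => a
  | aaaaba => aaba => ba => b
  | baaba => baba => aba => aa => ε

aa->; ab->a; ba->b; bab->ab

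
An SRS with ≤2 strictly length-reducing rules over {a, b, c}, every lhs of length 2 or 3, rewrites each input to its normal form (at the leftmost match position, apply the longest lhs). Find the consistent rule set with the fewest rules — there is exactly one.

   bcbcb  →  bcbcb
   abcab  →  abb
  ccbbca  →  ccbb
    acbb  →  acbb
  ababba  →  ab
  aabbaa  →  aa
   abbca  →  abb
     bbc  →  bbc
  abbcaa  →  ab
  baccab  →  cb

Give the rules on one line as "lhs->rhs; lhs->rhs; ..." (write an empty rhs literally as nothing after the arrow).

ba->; ca->

  | bcbcb
  | abcab => abb
  | ccbbca => ccbb
  | acbb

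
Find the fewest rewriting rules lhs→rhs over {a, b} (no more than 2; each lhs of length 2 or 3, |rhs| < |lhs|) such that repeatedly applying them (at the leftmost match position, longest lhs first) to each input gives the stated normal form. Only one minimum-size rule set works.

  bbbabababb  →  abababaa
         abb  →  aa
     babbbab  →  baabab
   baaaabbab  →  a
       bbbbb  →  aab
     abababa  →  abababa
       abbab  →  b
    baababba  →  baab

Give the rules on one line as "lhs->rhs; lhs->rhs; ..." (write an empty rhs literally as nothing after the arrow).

aaa->; bb->a

  | bbbabababb => ababababb => abababaa
  | abb => aa
  | babbbab => baabab
  | baaaabbab => babbab => baaab => bb => a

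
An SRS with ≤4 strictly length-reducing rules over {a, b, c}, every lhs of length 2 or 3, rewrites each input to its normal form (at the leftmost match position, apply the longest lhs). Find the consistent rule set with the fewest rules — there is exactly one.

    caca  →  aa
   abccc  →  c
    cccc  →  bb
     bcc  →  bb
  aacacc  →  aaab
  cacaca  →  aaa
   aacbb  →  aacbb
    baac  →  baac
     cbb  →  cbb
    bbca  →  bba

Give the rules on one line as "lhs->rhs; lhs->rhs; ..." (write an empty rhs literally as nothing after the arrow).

abb->; ca->a; cc->b

  | caca => aca => aa
  | abccc => abbc => c
  | cccc => bcc => bb
  | bcc => bb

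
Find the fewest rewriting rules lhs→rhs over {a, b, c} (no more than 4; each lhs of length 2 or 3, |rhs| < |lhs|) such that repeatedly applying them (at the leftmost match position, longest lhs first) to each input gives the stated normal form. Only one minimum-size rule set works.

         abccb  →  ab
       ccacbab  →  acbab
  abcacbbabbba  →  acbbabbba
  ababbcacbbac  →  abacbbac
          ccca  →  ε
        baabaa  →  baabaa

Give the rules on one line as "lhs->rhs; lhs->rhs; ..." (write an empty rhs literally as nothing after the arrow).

bc->c; ca->; cc->

  | abccb => accb => ab
  | ccacbab => acbab
  | abcacbbabbba => acacbbabbba => acbbabbba
  | ababbcacbbac => ababcacbbac => abacacbbac => abacbbac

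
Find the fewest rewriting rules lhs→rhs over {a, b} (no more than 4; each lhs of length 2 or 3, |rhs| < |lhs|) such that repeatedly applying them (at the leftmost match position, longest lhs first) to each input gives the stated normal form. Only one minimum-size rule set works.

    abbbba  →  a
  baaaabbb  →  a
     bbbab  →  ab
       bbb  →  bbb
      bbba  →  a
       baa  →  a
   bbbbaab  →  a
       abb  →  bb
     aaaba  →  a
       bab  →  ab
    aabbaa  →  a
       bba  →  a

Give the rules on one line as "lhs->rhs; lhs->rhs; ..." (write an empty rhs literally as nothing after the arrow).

aa->a; aab->aa; abb->bb; ba->a

  | abbbba => bbbba => bbba => bba => ba => a
  | baaaabbb => aaaabbb => aaabbb => aabbb => aabb => aab => aa => a
  | bbbab => bbab => bab => ab
  | bbb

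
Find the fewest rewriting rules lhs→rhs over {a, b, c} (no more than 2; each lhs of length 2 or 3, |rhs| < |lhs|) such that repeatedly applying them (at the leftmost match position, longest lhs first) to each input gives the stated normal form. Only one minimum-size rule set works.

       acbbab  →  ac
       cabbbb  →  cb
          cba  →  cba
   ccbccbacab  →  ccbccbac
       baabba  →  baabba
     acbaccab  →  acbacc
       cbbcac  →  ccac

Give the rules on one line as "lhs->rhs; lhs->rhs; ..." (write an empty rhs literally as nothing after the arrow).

  | acbbab => acab => ac
  | cabbbb => cbbb => cb
  | cba
  | ccbccbacab => ccbccbac

cab->c; cbb->c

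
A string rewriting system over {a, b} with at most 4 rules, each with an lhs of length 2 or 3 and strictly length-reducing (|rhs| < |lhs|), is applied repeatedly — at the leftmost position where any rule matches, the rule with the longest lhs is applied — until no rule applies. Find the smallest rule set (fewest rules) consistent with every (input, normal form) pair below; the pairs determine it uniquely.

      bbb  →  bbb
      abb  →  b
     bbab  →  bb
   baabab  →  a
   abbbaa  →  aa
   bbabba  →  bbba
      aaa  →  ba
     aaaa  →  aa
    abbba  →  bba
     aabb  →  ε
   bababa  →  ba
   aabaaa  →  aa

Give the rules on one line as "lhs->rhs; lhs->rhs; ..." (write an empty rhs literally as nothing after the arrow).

aaa->ba; ab->; baa->aa

  | bbb
  | abb => b
  | bbab => bb
  | baabab => aabab => aab => a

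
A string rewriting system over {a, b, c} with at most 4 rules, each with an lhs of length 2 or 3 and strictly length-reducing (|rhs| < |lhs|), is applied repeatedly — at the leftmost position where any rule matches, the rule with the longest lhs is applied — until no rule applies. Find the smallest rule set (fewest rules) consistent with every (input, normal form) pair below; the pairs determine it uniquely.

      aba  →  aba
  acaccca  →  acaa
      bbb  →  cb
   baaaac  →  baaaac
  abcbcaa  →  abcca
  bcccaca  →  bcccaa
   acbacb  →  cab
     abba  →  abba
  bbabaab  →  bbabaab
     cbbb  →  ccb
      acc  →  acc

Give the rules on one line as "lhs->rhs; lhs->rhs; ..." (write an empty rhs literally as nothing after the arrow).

acb->c; bbb->cb; bca->c; cac->ca

  | aba
  | acaccca => acacca => acaca => acaa
  | bbb => cb
  | baaaac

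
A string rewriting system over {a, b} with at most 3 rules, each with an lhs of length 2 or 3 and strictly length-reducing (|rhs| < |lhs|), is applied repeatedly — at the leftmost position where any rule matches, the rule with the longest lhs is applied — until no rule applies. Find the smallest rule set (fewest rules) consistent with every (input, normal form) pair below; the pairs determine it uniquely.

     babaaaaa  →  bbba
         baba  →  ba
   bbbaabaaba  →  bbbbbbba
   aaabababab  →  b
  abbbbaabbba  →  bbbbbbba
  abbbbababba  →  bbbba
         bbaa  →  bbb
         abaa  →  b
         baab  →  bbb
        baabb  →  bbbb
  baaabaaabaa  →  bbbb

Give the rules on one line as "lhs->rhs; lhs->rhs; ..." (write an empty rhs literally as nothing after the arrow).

  | babaaaaa => baaaaa => bbaaa => bbba
  | baba => ba
  | bbbaabaaba => bbbbbaaba => bbbbbbba
  | aaabababab => babababab => bababab => babab => bab => b

aa->b; ab->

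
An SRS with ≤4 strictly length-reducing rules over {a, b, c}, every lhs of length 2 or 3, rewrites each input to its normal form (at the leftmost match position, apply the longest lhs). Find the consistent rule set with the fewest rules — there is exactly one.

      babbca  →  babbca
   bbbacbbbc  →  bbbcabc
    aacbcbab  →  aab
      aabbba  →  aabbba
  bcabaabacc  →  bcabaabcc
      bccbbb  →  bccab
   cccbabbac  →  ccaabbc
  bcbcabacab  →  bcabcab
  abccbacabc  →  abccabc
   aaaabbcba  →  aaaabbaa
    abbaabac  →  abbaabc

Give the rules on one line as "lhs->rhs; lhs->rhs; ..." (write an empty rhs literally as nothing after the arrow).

  | babbca
  | bbbacbbbc => bbbcbbbc => bbbcabc
  | aacbcbab => acbcbab => cbcbab => acbab => cbab => aab
  | aabbba

ac->c; cb->a; cbb->ca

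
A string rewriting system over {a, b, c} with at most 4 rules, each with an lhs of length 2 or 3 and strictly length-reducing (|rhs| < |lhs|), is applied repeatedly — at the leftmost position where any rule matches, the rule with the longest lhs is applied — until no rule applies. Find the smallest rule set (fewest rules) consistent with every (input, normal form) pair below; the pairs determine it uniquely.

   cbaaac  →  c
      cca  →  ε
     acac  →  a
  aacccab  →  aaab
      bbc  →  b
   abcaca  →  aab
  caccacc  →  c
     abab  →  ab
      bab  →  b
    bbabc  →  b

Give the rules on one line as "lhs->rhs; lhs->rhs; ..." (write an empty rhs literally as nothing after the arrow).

  | cbaaac => caac => bac => c
  | cca => ba => ε
  | acac => abc => a
  | aacccab => aabcab => aaab

ba->; bc->; ca->b; cc->b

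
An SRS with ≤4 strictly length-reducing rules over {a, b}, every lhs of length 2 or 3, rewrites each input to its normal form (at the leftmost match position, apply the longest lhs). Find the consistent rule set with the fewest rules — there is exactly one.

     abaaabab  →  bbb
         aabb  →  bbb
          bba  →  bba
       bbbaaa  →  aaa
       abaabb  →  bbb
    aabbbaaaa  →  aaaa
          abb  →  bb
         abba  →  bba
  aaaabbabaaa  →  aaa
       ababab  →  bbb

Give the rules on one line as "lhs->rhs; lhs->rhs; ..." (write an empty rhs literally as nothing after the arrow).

  | abaaabab => baaabab => aaabab => abbab => bbab => bbb
  | aabb => bbb
  | bba
  | bbbaaa => bbaaa => baaa => aaa

aab->bb; ab->b; baa->aa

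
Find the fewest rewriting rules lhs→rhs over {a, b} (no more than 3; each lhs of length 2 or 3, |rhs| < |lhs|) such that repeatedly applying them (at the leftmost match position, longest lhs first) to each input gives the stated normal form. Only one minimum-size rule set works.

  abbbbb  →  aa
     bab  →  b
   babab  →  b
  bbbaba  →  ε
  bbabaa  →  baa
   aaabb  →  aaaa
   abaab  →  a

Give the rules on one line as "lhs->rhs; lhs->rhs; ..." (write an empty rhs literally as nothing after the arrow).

  | abbbbb => aabbb => aaab => aa
  | bab => b
  | babab => bab => b
  | bbbaba => bba => ε

ab->; abb->aa; bba->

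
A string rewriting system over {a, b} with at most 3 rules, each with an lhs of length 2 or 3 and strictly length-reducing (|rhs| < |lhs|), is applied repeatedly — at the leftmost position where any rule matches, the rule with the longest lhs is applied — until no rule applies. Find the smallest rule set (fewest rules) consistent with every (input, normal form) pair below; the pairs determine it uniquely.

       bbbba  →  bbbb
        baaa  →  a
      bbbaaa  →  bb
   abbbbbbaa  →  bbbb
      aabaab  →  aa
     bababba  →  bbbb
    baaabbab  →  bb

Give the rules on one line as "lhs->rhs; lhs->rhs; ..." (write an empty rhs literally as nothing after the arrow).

  | bbbba => bbbb
  | baaa => a
  | bbbaaa => bba => bb
  | abbbbbbaa => bbbbbaa => bbbb

ab->; ba->b; baa->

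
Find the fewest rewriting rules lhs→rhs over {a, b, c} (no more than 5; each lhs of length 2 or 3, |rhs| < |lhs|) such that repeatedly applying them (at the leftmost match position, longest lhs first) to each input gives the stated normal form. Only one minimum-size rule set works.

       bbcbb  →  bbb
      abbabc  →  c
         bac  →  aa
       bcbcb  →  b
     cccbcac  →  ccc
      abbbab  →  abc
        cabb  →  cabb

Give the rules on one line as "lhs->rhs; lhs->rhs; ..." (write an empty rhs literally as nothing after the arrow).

ac->; bac->aa; bba->cc; cb->

  | bbcbb => bbb
  | abbabc => accbc => cbc => c
  | bac => aa
  | bcbcb => bcb => b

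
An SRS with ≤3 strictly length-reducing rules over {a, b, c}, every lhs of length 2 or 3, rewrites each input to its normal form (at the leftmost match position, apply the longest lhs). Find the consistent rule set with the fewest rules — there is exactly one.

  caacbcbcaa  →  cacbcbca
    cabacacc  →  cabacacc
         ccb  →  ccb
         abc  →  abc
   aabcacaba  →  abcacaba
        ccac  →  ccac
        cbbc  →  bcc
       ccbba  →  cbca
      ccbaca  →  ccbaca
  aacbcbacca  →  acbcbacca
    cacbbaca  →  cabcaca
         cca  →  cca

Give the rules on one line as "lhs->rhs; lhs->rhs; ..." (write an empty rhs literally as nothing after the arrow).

aa->a; cbb->bc

  | caacbcbcaa => cacbcbcaa => cacbcbca
  | cabacacc
  | ccb
  | abc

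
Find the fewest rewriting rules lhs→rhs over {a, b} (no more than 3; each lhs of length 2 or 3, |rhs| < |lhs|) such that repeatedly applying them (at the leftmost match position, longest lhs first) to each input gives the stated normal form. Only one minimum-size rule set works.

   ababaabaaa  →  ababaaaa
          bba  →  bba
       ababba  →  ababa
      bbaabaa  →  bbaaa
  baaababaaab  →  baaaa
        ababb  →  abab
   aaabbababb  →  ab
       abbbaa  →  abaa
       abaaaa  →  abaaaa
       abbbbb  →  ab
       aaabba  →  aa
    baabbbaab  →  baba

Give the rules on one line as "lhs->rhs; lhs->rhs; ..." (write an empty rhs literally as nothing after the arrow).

  | ababaabaaa => ababaaaa
  | bba
  | ababba => ababa
  | bbaabaa => bbaaa

aab->a; abb->ab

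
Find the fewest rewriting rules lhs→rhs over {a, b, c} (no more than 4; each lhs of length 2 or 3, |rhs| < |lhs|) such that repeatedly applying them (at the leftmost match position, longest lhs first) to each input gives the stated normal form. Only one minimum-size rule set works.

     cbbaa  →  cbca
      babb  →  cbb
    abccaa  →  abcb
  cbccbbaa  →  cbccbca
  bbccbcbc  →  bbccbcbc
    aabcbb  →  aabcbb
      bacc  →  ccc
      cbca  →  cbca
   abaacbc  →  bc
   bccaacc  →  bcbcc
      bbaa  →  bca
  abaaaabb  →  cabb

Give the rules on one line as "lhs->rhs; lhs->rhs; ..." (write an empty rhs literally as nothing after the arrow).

aaa->ca; ac->; ba->c; caa->b

  | cbbaa => cbca
  | babb => cbb
  | abccaa => abcb
  | cbccbbaa => cbccbca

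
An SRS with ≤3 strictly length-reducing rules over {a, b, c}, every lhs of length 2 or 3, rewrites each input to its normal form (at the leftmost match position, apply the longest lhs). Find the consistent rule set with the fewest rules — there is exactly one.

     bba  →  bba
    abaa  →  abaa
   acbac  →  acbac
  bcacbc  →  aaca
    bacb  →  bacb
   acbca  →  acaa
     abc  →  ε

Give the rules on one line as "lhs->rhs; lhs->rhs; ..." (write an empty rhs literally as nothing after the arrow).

abc->; bc->a

  | bba
  | abaa
  | acbac
  | bcacbc => aacbc => aaca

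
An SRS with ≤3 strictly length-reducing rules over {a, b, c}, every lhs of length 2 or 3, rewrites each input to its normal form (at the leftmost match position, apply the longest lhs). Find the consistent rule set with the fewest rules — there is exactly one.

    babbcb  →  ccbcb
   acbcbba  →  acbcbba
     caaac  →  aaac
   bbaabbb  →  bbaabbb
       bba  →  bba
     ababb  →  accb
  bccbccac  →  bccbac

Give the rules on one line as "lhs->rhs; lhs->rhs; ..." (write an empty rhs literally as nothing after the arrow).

bab->cc; ca->a

  | babbcb => ccbcb
  | acbcbba
  | caaac => aaac
  | bbaabbb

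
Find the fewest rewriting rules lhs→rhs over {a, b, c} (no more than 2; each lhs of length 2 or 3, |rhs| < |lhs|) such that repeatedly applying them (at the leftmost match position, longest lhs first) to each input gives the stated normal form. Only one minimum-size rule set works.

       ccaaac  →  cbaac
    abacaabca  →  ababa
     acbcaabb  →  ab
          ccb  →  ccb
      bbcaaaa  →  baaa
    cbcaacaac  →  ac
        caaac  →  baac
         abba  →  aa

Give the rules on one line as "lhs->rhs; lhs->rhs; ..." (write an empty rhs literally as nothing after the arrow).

  | ccaaac => cbaac
  | abacaabca => abababca => abababb => ababa
  | acbcaabb => acbbabb => acabb => abbb => ab
  | ccb

bb->; ca->b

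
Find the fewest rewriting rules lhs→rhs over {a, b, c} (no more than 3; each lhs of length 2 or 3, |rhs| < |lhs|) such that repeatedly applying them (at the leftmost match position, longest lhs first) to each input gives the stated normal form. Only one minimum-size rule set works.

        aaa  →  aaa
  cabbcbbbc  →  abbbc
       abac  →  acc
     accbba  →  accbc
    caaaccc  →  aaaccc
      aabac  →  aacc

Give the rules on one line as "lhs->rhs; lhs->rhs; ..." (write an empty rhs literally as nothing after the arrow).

  | aaa
  | cabbcbbbc => abbcbbbc => abbbc
  | abac => acc
  | accbba => accbc

ba->c; bcb->; ca->a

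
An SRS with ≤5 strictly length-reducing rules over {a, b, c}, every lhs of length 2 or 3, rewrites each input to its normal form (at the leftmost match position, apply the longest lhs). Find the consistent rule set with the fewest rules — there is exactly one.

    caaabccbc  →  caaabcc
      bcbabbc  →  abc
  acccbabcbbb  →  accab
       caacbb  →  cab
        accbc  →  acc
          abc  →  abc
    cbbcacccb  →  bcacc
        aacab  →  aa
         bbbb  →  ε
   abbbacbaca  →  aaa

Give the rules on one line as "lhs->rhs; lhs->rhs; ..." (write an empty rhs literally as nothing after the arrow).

  | caaabccbc => caaabcc
  | bcbabbc => babbc => abc
  | acccbabcbbb => accabcbbb => accabbb => accab
  | caacbb => cabbb => cab

aac->ab; bab->a; bb->; cb->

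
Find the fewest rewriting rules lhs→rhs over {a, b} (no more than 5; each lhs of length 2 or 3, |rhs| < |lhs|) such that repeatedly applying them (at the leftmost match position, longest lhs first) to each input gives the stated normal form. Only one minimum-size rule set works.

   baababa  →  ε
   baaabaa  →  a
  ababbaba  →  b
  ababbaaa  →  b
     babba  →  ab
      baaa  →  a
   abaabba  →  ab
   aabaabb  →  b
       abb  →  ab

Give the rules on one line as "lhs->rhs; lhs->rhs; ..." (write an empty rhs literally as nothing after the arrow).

aa->; ba->a; bb->b; bba->bb

  | baababa => aababa => baba => aba => aa => ε
  | baaabaa => aaabaa => abaa => aaa => a
  | ababbaba => aabbaba => bbaba => bbba => bba => bb => b
  | ababbaaa => aabbaaa => bbaaa => bbaa => bba => bb => b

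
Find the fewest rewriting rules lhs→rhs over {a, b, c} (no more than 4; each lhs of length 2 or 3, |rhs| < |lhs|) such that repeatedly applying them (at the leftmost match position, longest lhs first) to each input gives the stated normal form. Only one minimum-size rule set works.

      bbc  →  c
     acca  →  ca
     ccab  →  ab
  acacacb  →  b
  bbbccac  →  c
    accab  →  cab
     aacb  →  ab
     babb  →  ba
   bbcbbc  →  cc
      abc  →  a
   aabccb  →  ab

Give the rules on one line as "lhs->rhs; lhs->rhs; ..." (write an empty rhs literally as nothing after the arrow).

  | bbc => c
  | acca => ca
  | ccab => ab
  | acacacb => acacb => acb => b

ac->; bb->; bc->; cca->a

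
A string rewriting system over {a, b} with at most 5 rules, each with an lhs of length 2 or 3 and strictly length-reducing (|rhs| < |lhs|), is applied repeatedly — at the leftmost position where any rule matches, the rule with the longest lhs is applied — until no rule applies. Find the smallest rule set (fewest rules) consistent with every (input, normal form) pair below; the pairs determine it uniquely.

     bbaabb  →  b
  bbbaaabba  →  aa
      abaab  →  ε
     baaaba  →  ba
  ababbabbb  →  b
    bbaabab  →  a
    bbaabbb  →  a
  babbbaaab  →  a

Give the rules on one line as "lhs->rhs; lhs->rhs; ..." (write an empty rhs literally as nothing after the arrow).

aaa->bb; ab->; aba->aa; bb->a

  | bbaabb => aaabb => bbbb => abb => b
  | bbbaaabba => abaaabba => aaaabba => bbabba => aabba => aba => aa
  | abaab => aaab => bbb => ab => ε
  | baaaba => bbbba => abba => ba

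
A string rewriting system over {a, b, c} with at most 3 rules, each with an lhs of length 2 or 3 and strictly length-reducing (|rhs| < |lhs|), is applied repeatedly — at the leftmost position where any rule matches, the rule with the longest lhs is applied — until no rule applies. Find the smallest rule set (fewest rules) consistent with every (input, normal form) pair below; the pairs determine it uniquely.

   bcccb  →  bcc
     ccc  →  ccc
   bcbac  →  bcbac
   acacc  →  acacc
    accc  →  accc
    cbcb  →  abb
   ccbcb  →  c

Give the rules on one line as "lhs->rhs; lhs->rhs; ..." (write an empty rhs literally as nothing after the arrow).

cbc->ab; ccb->c

  | bcccb => bcc
  | ccc
  | bcbac
  | acacc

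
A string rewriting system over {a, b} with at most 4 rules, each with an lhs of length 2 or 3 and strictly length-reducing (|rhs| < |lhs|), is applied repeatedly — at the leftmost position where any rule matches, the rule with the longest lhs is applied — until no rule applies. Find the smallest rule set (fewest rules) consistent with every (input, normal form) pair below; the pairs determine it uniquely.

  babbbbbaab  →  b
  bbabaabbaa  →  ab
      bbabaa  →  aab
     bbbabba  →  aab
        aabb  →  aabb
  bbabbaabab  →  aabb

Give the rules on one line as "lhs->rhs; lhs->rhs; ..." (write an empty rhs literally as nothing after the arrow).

aaa->; ba->b; baa->ab; bbb->ab

  | babbbbbaab => bbbbbbaab => abbbbaab => aabbaab => aababb => aabbb => aaab => b
  | bbabaabbaa => bbbaabbaa => abaabbaa => aabbbaa => aaabaa => baa => ab
  | bbabaa => bbbaa => abaa => aab
  | bbbabba => ababba => abbba => aaba => aab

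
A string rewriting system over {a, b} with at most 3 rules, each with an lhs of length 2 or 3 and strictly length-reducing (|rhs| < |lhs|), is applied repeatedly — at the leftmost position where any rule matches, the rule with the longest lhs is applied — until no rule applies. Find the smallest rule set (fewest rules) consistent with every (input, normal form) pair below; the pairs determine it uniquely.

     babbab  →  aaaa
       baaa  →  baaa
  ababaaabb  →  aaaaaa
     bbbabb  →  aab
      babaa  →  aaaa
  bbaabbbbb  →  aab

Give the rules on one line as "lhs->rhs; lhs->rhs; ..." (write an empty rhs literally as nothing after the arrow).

bab->aa; bb->

  | babbab => aabab => aaaa
  | baaa
  | ababaaabb => aaaaaabb => aaaaaa
  | bbbabb => babb => aab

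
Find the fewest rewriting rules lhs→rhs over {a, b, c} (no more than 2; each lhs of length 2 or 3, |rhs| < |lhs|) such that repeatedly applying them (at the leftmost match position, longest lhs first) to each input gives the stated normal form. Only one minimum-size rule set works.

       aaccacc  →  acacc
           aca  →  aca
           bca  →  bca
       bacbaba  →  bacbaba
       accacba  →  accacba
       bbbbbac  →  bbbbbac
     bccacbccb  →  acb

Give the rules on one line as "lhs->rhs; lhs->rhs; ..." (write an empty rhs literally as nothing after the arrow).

aac->a; bcc->

  | aaccacc => acacc
  | aca
  | bca
  | bacbaba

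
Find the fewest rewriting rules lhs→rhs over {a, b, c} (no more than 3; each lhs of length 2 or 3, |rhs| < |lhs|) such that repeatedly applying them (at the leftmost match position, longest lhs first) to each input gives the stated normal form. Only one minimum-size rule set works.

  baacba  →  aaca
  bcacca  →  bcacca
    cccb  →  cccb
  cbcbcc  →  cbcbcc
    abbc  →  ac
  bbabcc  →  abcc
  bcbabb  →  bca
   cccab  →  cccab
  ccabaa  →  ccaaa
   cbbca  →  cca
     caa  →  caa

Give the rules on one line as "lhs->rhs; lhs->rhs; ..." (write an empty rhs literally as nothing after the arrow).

ba->a; bb->

  | baacba => aacba => aaca
  | bcacca
  | cccb
  | cbcbcc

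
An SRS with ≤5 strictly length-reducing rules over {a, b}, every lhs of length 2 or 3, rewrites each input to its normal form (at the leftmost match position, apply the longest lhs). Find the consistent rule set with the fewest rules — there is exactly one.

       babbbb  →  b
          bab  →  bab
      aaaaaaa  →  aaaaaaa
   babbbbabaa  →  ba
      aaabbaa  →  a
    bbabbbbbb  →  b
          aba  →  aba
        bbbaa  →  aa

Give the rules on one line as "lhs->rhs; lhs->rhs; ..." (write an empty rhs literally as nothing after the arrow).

aab->; abb->b; baa->; bbb->

  | babbbb => bbbb => b
  | bab
  | aaaaaaa
  | babbbbabaa => bbbbabaa => babaa => ba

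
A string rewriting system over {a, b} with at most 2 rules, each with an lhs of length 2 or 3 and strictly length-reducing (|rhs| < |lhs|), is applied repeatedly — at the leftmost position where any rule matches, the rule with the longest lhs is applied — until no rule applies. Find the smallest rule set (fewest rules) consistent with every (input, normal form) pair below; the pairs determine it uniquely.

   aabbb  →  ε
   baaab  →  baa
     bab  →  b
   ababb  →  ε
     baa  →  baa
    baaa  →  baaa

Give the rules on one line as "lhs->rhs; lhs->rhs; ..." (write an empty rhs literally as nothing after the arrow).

  | aabbb => ab => ε
  | baaab => baa
  | bab => b
  | ababb => abb => ε

ab->; abb->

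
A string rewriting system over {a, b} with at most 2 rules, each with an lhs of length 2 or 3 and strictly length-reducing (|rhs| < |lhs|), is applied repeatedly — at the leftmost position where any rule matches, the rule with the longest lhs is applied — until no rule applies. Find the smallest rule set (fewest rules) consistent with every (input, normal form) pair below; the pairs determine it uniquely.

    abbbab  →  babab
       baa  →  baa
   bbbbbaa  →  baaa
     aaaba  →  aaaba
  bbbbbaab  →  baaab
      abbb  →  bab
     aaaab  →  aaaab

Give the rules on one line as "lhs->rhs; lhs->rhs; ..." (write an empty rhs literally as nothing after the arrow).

abb->ba; bbb->a

  | abbbab => babab
  | baa
  | bbbbbaa => abbaa => baaa
  | aaaba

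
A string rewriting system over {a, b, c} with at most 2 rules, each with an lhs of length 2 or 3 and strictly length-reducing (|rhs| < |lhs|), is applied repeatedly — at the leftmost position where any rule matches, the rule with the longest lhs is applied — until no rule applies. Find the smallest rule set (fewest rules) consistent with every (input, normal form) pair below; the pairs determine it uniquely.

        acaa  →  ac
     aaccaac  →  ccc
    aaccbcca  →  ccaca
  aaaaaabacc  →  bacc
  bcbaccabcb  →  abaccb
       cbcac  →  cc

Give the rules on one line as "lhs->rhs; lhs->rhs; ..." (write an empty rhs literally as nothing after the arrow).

aa->; bc->a

  | acaa => ac
  | aaccaac => ccaac => ccc
  | aaccbcca => ccbcca => ccaca
  | aaaaaabacc => aaaabacc => aabacc => bacc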